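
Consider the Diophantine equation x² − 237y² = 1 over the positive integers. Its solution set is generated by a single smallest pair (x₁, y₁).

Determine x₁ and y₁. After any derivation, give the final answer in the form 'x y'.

[15; 2,1,1,7,10,7,1,1,2,30] for √237; ℓ=10 ⇒ convergent index 9
a_0=15:  p_0=15·1+0=15,  q_0=15·0+1=1
…
a_2=1:  p_2=1·31+15=46,  q_2=1·2+1=3
a_3=1:  p_3=1·46+31=77,  q_3=1·3+2=5
a_4=7:  p_4=7·77+46=585,  q_4=7·5+3=38
…
a_6=7:  p_6=7·5927+585=42074,  q_6=7·385+38=2733
a_7=1:  p_7=1·42074+5927=48001,  q_7=1·2733+385=3118
a_8=1:  p_8=1·48001+42074=90075,  q_8=1·3118+2733=5851
a_9=2:  p_9=2·90075+48001=228151,  q_9=2·5851+3118=14820
→ (228151, 14820).  Check: 228151²=52052878801, 237·14820²=52052878800, difference 1.

228151 14820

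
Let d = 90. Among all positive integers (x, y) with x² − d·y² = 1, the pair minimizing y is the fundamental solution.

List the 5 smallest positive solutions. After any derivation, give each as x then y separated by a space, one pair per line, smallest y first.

19 2
721 76
27379 2886
1039681 109592
39480499 4161610

√90 → a₀=9, period (2,18); ℓ=2 even so k=1
i=0: a=9 ⇒ p=9, q=1
i=1: a=2 ⇒ p=19, q=2
→ (19, 2).  Check: 19²=361, 90·2²=360, difference 1.
(19+2√90)^2 = 721 + 76√90
(19+2√90)^3 = 27379 + 2886√90
(19+2√90)^4 = 1039681 + 109592√90
(19+2√90)^5 = 39480499 + 4161610√90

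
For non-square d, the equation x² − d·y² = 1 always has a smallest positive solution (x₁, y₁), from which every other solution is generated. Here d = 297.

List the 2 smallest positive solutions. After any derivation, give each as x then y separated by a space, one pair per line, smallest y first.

√297 = [17; 4,3,1,1,2,1,1,3,4,34, …], period ℓ=10 (even) → k=9
step 0: (17, 1)  from 17·(1,0) + (0,1)
step 1: (69, 4)  from 4·(17,1) + (1,0)
…
step 4: (517, 30)  from 1·(293,17) + (224,13)
step 5: (1327, 77)  from 2·(517,30) + (293,17)
…
step 7: (3171, 184)  from 1·(1844,107) + (1327,77)
step 8: (11357, 659)  from 3·(3171,184) + (1844,107)
step 9: (48599, 2820)  from 4·(11357,659) + (3171,184)
(x₁, y₁) = (48599, 2820);  48599² − 297·2820² = 1 ✓
(48599+2820√297)^2 = 4723725601 + 274098360√297

48599 2820
4723725601 274098360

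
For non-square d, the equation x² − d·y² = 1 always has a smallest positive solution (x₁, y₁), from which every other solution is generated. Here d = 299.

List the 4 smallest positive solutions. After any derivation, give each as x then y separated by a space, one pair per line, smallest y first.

√299 → a₀=17, period (3,2,3,34); ℓ=4 even so k=3
step 0: (17, 1)  from 17·(1,0) + (0,1)
step 1: (52, 3)  from 3·(17,1) + (1,0)
step 2: (121, 7)  from 2·(52,3) + (17,1)
step 3: (415, 24)  from 3·(121,7) + (52,3)
(x₁, y₁) = (415, 24);  415² − 299·24² = 1 ✓
(415+24√299)^2 = 344449 + 19920√299
(415+24√299)^3 = 285892255 + 16533576√299
(415+24√299)^4 = 237290227201 + 13722848160√299

415 24
344449 19920
285892255 16533576
237290227201 13722848160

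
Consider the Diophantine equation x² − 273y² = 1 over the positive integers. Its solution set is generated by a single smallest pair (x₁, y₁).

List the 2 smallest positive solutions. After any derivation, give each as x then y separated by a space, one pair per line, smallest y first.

√273 = [16; 1,1,10,1,1,32, …], period ℓ=6 (even) → k=5
k=0  a_k=16  p_k/q_k = 16/1
k=1  a_k=1  p_k/q_k = 17/1
…
k=3  a_k=10  p_k/q_k = 347/21
k=4  a_k=1  p_k/q_k = 380/23
k=5  a_k=1  p_k/q_k = 727/44
→ (727, 44).  Check: 727²=528529, 273·44²=528528, difference 1.
(x_2, y_2) = (727·727 + 273·44·44, 727·44 + 44·727) = (1057057, 63976)

727 44
1057057 63976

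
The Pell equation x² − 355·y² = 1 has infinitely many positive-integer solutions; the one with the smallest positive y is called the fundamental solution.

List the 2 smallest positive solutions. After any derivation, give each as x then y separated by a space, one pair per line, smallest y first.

[18; 1,5,3,3,1,6,1,3,3,5,1,36] for √355; ℓ=12 ⇒ convergent index 11
k=0  a_k=18  p_k/q_k = 18/1
k=1  a_k=1  p_k/q_k = 19/1
…
k=6  a_k=6  p_k/q_k = 10457/555
…
k=10  a_k=5  p_k/q_k = 803418/42641
k=11  a_k=1  p_k/q_k = 954809/50676
fundamental: x₁=954809, y₁=50676  (since 911660226481 − 355·2568056976 = 1)
(954809+50676√355)^2 = 1823320452961 + 96771801768√355

954809 50676
1823320452961 96771801768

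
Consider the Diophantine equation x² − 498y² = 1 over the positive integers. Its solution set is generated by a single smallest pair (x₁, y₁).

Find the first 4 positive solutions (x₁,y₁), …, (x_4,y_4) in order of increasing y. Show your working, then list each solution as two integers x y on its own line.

179777 8056
64639539457 2896567024
23241404969742401 1041472259739240
8356540122426119709697 374465516875386131936

d=498: √d = [22; 3,6,22,6,3,44] (ℓ=6, even), read p_5/q_5
step 0: (22, 1)  from 22·(1,0) + (0,1)
step 1: (67, 3)  from 3·(22,1) + (1,0)
…
step 4: (56794, 2545)  from 6·(9395,421) + (424,19)
step 5: (179777, 8056)  from 3·(56794,2545) + (9395,421)
fundamental: x₁=179777, y₁=8056  (since 32319769729 − 498·64899136 = 1)
k=2:  x_2 = 179777·179777+498·8056·8056 = 64639539457,  y_2 = 179777·8056+8056·179777 = 2896567024
k=3:  x_3 = 179777·64639539457+498·8056·2896567024 = 23241404969742401,  y_3 = 179777·2896567024+8056·64639539457 = 1041472259739240
k=4:  x_4 = 179777·23241404969742401+498·8056·1041472259739240 = 8356540122426119709697,  y_4 = 179777·1041472259739240+8056·23241404969742401 = 374465516875386131936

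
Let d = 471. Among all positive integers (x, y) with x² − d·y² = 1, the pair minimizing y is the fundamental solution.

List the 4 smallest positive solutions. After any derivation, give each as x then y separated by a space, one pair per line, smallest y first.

7838695 361188
122890278606049 5662485139320
1926598824915678693415 88772987898323613612
30204041151744689101078780801 1391728752747293974319493360

[21; 1,2,2,1,3,…,2,1,42] for √471; ℓ=14 ⇒ convergent index 13
i=0: a=21 ⇒ p=21, q=1
…
i=3: a=2 ⇒ p=152, q=7
…
i=6: a=4 ⇒ p=3429, q=158
i=7: a=14 ⇒ p=48809, q=2249
…
i=9: a=3 ⇒ p=644804, q=29711
…
i=12: a=2 ⇒ p=5506953, q=253747
i=13: a=1 ⇒ p=7838695, q=361188
(x₁, y₁) = (7838695, 361188);  7838695² − 471·361188² = 1 ✓
(x_2, y_2) = (7838695·7838695 + 471·361188·361188, 7838695·361188 + 361188·7838695) = (122890278606049, 5662485139320)
(x_3, y_3) = (7838695·122890278606049 + 471·361188·5662485139320, 7838695·5662485139320 + 361188·122890278606049) = (1926598824915678693415, 88772987898323613612)
(x_4, y_4) = (7838695·1926598824915678693415 + 471·361188·88772987898323613612, 7838695·88772987898323613612 + 361188·1926598824915678693415) = (30204041151744689101078780801, 1391728752747293974319493360)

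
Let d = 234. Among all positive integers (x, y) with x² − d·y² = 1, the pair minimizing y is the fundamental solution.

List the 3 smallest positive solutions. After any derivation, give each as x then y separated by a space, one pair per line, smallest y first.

√234 = [15; 3,2,1,2,1,2,3,30, …], period ℓ=8 (even) → k=7
k=0  a_k=15  p_k/q_k = 15/1
k=1  a_k=3  p_k/q_k = 46/3
k=2  a_k=2  p_k/q_k = 107/7
k=3  a_k=1  p_k/q_k = 153/10
k=4  a_k=2  p_k/q_k = 413/27
k=5  a_k=1  p_k/q_k = 566/37
k=6  a_k=2  p_k/q_k = 1545/101
k=7  a_k=3  p_k/q_k = 5201/340
(x₁, y₁) = (5201, 340);  5201² − 234·340² = 1 ✓
(5201+340√234)^2 = 54100801 + 3536680√234
(5201+340√234)^3 = 562756526801 + 36788545020√234

5201 340
54100801 3536680
562756526801 36788545020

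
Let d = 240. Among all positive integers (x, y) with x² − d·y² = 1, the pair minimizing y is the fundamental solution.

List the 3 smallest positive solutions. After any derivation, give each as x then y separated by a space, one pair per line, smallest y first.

31 2
1921 124
119071 7686

[15; 2,30] for √240; ℓ=2 ⇒ convergent index 1
step 0: (15, 1)  from 15·(1,0) + (0,1)
step 1: (31, 2)  from 2·(15,1) + (1,0)
→ (31, 2).  Check: 31²=961, 240·2²=960, difference 1.
(x_2, y_2) = (31·31 + 240·2·2, 31·2 + 2·31) = (1921, 124)
(x_3, y_3) = (31·1921 + 240·2·124, 31·124 + 2·1921) = (119071, 7686)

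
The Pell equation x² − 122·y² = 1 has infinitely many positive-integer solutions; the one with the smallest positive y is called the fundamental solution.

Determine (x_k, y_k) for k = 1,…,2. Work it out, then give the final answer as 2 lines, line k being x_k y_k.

√122 → a₀=11, period (22); ℓ=1 odd so k=1
k=0  a_k=11  p_k/q_k = 11/1
k=1  a_k=22  p_k/q_k = 243/22
(x₁, y₁) = (243, 22);  243² − 122·22² = 1 ✓
(x_2, y_2) = (243·243 + 122·22·22, 243·22 + 22·243) = (118097, 10692)

243 22
118097 10692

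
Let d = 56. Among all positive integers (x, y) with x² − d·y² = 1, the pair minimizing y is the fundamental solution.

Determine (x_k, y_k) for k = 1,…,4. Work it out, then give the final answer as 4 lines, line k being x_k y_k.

√56 → a₀=7, period (2,14); ℓ=2 even so k=1
k=0  a_k=7  p_k/q_k = 7/1
k=1  a_k=2  p_k/q_k = 15/2
(x₁, y₁) = (15, 2);  15² − 56·2² = 1 ✓
k=2:  x_2 = 15·15+56·2·2 = 449,  y_2 = 15·2+2·15 = 60
k=3:  x_3 = 15·449+56·2·60 = 13455,  y_3 = 15·60+2·449 = 1798
k=4:  x_4 = 15·13455+56·2·1798 = 403201,  y_4 = 15·1798+2·13455 = 53880

15 2
449 60
13455 1798
403201 53880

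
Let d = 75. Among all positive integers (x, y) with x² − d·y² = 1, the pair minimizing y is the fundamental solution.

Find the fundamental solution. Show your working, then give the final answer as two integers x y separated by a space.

d=75: √d = [8; 1,1,1,16] (ℓ=4, even), read p_3/q_3
a_0=8:  p_0=8·1+0=8,  q_0=8·0+1=1
a_1=1:  p_1=1·8+1=9,  q_1=1·1+0=1
a_2=1:  p_2=1·9+8=17,  q_2=1·1+1=2
a_3=1:  p_3=1·17+9=26,  q_3=1·2+1=3
→ (26, 3).  Check: 26²=676, 75·3²=675, difference 1.

26 3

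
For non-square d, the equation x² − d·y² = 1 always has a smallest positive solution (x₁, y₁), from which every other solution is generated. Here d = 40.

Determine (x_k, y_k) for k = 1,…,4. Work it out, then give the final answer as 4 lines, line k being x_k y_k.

d=40: √d = [6; 3,12] (ℓ=2, even), read p_1/q_1
step 0: (6, 1)  from 6·(1,0) + (0,1)
step 1: (19, 3)  from 3·(6,1) + (1,0)
fundamental: x₁=19, y₁=3  (since 361 − 40·9 = 1)
n=2: (19,3)∘(19,3) = (19·19+40·3·3, 19·3+3·19) = (721,114)
n=3: (721,114)∘(19,3) = (19·721+40·3·114, 19·114+3·721) = (27379,4329)
n=4: (27379,4329)∘(19,3) = (19·27379+40·3·4329, 19·4329+3·27379) = (1039681,164388)

19 3
721 114
27379 4329
1039681 164388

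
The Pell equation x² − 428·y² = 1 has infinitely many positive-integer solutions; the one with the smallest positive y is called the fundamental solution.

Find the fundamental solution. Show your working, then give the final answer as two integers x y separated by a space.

1850887 89466

√428 → a₀=20, period (1,2,4,1,5,10,5,1,4,2,1,40); ℓ=12 even so k=11
a_0=20:  p_0=20·1+0=20,  q_0=20·0+1=1
…
a_4=1:  p_4=1·269+62=331,  q_4=1·13+3=16
…
a_8=1:  p_8=1·99779+19571=119350,  q_8=1·4823+946=5769
…
a_10=2:  p_10=2·577179+119350=1273708,  q_10=2·27899+5769=61567
a_11=1:  p_11=1·1273708+577179=1850887,  q_11=1·61567+27899=89466
fundamental: x₁=1850887, y₁=89466  (since 3425782686769 − 428·8004165156 = 1)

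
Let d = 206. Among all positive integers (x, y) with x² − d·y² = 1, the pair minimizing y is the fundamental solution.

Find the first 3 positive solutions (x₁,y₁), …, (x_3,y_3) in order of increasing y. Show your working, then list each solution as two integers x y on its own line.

59535 4148
7088832449 493902360
844067279642895 58808954001052

√206 = [14; 2,1,5,14,5,1,2,28, …], period ℓ=8 (even) → k=7
k=0  a_k=14  p_k/q_k = 14/1
…
k=4  a_k=14  p_k/q_k = 3459/241
…
k=6  a_k=1  p_k/q_k = 20998/1463
k=7  a_k=2  p_k/q_k = 59535/4148
(x₁, y₁) = (59535, 4148);  59535² − 206·4148² = 1 ✓
n=2: (59535,4148)∘(59535,4148) = (59535·59535+206·4148·4148, 59535·4148+4148·59535) = (7088832449,493902360)
n=3: (7088832449,493902360)∘(59535,4148) = (59535·7088832449+206·4148·493902360, 59535·493902360+4148·7088832449) = (844067279642895,58808954001052)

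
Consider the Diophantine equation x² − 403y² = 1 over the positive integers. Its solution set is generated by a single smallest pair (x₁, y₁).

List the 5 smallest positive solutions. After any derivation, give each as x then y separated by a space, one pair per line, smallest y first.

[20; 13,2,1,3,1,3,1,2,13,40] for √403; ℓ=10 ⇒ convergent index 9
a_0=20:  p_0=20·1+0=20,  q_0=20·0+1=1
…
a_2=2:  p_2=2·261+20=542,  q_2=2·13+1=27
…
a_4=3:  p_4=3·803+542=2951,  q_4=3·40+27=147
…
a_8=2:  p_8=2·17967+14213=50147,  q_8=2·895+708=2498
a_9=13:  p_9=13·50147+17967=669878,  q_9=13·2498+895=33369
→ (669878, 33369).  Check: 669878²=448736534884, 403·33369²=448736534883, difference 1.
n=2: (669878,33369)∘(669878,33369) = (669878·669878+403·33369·33369, 669878·33369+33369·669878) = (897473069767,44706317964)
n=3: (897473069767,44706317964)∘(669878,33369) = (669878·897473069767+403·33369·44706317964, 669878·44706317964+33369·897473069767) = (1202394930058086974,59895557730143415)
n=4: (1202394930058086974,59895557730143415)∘(669878,33369) = (669878·1202394930058086974+403·33369·59895557730143415, 669878·59895557730143415+33369·1202394930058086974) = (1610915821914004898868577,80245432842261314788776)
n=5: (1610915821914004898868577,80245432842261314788776)∘(669878,33369) = (669878·1610915821914004898868577+403·33369·80245432842261314788776, 669878·80245432842261314788776+33369·1610915821914004898868577) = (2158234137903017152358511160238,107509300122956754498421235241)

669878 33369
897473069767 44706317964
1202394930058086974 59895557730143415
1610915821914004898868577 80245432842261314788776
2158234137903017152358511160238 107509300122956754498421235241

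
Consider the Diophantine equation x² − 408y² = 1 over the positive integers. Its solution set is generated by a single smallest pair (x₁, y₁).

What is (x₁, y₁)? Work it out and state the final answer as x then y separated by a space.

101 5

√408 = [20; 5,40, …], period ℓ=2 (even) → k=1
step 0: (20, 1)  from 20·(1,0) + (0,1)
step 1: (101, 5)  from 5·(20,1) + (1,0)
(x₁, y₁) = (101, 5);  101² − 408·5² = 1 ✓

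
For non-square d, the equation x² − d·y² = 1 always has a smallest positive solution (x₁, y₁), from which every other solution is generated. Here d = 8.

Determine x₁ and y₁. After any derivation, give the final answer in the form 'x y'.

3 1

√8 → a₀=2, period (1,4); ℓ=2 even so k=1
k=0  a_k=2  p_k/q_k = 2/1
k=1  a_k=1  p_k/q_k = 3/1
→ (3, 1).  Check: 3²=9, 8·1²=8, difference 1.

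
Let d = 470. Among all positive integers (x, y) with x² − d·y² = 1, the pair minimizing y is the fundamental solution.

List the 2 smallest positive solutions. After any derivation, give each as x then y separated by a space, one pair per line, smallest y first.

1691 78
5718961 263796

√470 → a₀=21, period (1,2,8,2,1,42); ℓ=6 even so k=5
i=0: a=21 ⇒ p=21, q=1
…
i=4: a=2 ⇒ p=1149, q=53
i=5: a=1 ⇒ p=1691, q=78
→ (1691, 78).  Check: 1691²=2859481, 470·78²=2859480, difference 1.
(1691+78√470)^2 = 5718961 + 263796√470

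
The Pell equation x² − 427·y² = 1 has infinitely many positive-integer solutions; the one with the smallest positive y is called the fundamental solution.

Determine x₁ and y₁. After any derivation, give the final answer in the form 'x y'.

[20; 1,1,1,40] for √427; ℓ=4 ⇒ convergent index 3
step 0: (20, 1)  from 20·(1,0) + (0,1)
step 1: (21, 1)  from 1·(20,1) + (1,0)
step 2: (41, 2)  from 1·(21,1) + (20,1)
step 3: (62, 3)  from 1·(41,2) + (21,1)
fundamental: x₁=62, y₁=3  (since 3844 − 427·9 = 1)

62 3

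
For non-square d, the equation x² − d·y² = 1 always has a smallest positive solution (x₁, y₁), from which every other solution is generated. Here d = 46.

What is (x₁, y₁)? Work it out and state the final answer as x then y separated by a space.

√46 = [6; 1,3,1,1,2,6,2,1,1,3,1,12, …], period ℓ=12 (even) → k=11
step 0: (6, 1)  from 6·(1,0) + (0,1)
…
step 3: (34, 5)  from 1·(27,4) + (7,1)
step 4: (61, 9)  from 1·(34,5) + (27,4)
step 5: (156, 23)  from 2·(61,9) + (34,5)
step 6: (997, 147)  from 6·(156,23) + (61,9)
step 7: (2150, 317)  from 2·(997,147) + (156,23)
step 8: (3147, 464)  from 1·(2150,317) + (997,147)
step 9: (5297, 781)  from 1·(3147,464) + (2150,317)
step 10: (19038, 2807)  from 3·(5297,781) + (3147,464)
step 11: (24335, 3588)  from 1·(19038,2807) + (5297,781)
(x₁, y₁) = (24335, 3588);  24335² − 46·3588² = 1 ✓

24335 3588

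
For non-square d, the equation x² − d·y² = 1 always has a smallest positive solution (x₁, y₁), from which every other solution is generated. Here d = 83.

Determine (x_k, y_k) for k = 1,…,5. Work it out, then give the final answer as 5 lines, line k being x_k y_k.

√83 = [9; 9,18, …], period ℓ=2 (even) → k=1
k=0  a_k=9  p_k/q_k = 9/1
k=1  a_k=9  p_k/q_k = 82/9
(x₁, y₁) = (82, 9);  82² − 83·9² = 1 ✓
(82+9√83)^2 = 13447 + 1476√83
(82+9√83)^3 = 2205226 + 242055√83
(82+9√83)^4 = 361643617 + 39695544√83
(82+9√83)^5 = 59307347962 + 6509827161√83

82 9
13447 1476
2205226 242055
361643617 39695544
59307347962 6509827161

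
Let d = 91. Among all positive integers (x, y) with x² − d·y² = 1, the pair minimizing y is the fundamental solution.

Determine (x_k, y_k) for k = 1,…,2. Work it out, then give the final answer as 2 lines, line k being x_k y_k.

1574 165
4954951 519420

[9; 1,1,5,1,5,1,1,18] for √91; ℓ=8 ⇒ convergent index 7
k=0  a_k=9  p_k/q_k = 9/1
k=1  a_k=1  p_k/q_k = 10/1
k=2  a_k=1  p_k/q_k = 19/2
k=3  a_k=5  p_k/q_k = 105/11
k=4  a_k=1  p_k/q_k = 124/13
…
k=6  a_k=1  p_k/q_k = 849/89
k=7  a_k=1  p_k/q_k = 1574/165
(x₁, y₁) = (1574, 165);  1574² − 91·165² = 1 ✓
n=2: (1574,165)∘(1574,165) = (1574·1574+91·165·165, 1574·165+165·1574) = (4954951,519420)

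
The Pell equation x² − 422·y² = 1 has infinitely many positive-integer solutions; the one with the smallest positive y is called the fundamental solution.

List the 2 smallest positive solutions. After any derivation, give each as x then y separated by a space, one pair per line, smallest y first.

7022501 341850
98631040590001 4801283933700

d=422: √d = [20; 1,1,5,2,1,…,1,1,40] (ℓ=14, even), read p_13/q_13
i=0: a=20 ⇒ p=20, q=1
i=1: a=1 ⇒ p=21, q=1
i=2: a=1 ⇒ p=41, q=2
i=3: a=5 ⇒ p=226, q=11
i=4: a=2 ⇒ p=493, q=24
…
i=8: a=3 ⇒ p=163807, q=7974
…
i=11: a=5 ⇒ p=3211821, q=156349
i=12: a=1 ⇒ p=3810680, q=185501
i=13: a=1 ⇒ p=7022501, q=341850
→ (7022501, 341850).  Check: 7022501²=49315520295001, 422·341850²=49315520295000, difference 1.
n=2: (7022501,341850)∘(7022501,341850) = (7022501·7022501+422·341850·341850, 7022501·341850+341850·7022501) = (98631040590001,4801283933700)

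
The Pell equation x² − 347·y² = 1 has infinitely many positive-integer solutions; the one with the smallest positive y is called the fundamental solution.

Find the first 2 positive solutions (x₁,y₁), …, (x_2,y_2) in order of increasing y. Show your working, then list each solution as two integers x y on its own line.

641602 34443
823306252807 44197395372

d=347: √d = [18; 1,1,1,2,4,…,1,1,36] (ℓ=14, even), read p_13/q_13
step 0: (18, 1)  from 18·(1,0) + (0,1)
step 1: (19, 1)  from 1·(18,1) + (1,0)
step 2: (37, 2)  from 1·(19,1) + (18,1)
step 3: (56, 3)  from 1·(37,2) + (19,1)
step 4: (149, 8)  from 2·(56,3) + (37,2)
step 5: (652, 35)  from 4·(149,8) + (56,3)
…
step 7: (14269, 766)  from 17·(801,43) + (652,35)
step 8: (15070, 809)  from 1·(14269,766) + (801,43)
…
step 10: (164168, 8813)  from 2·(74549,4002) + (15070,809)
step 11: (238717, 12815)  from 1·(164168,8813) + (74549,4002)
step 12: (402885, 21628)  from 1·(238717,12815) + (164168,8813)
step 13: (641602, 34443)  from 1·(402885,21628) + (238717,12815)
→ (641602, 34443).  Check: 641602²=411653126404, 347·34443²=411653126403, difference 1.
n=2: (641602,34443)∘(641602,34443) = (641602·641602+347·34443·34443, 641602·34443+34443·641602) = (823306252807,44197395372)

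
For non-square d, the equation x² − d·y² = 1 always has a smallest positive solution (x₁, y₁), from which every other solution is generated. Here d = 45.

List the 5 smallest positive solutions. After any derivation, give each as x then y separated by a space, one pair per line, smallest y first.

√45 = [6; 1,2,2,2,1,12, …], period ℓ=6 (even) → k=5
i=0: a=6 ⇒ p=6, q=1
i=1: a=1 ⇒ p=7, q=1
i=2: a=2 ⇒ p=20, q=3
i=3: a=2 ⇒ p=47, q=7
i=4: a=2 ⇒ p=114, q=17
i=5: a=1 ⇒ p=161, q=24
fundamental: x₁=161, y₁=24  (since 25921 − 45·576 = 1)
k=2:  x_2 = 161·161+45·24·24 = 51841,  y_2 = 161·24+24·161 = 7728
k=3:  x_3 = 161·51841+45·24·7728 = 16692641,  y_3 = 161·7728+24·51841 = 2488392
k=4:  x_4 = 161·16692641+45·24·2488392 = 5374978561,  y_4 = 161·2488392+24·16692641 = 801254496
k=5:  x_5 = 161·5374978561+45·24·801254496 = 1730726404001,  y_5 = 161·801254496+24·5374978561 = 258001459320

161 24
51841 7728
16692641 2488392
5374978561 801254496
1730726404001 258001459320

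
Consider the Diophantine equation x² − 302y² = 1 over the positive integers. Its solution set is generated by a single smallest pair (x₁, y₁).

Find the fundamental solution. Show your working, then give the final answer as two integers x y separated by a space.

4276623 246092

[17; 2,1,1,1,4,…,1,2,34] for √302; ℓ=16 ⇒ convergent index 15
a_0=17:  p_0=17·1+0=17,  q_0=17·0+1=1
a_1=2:  p_1=2·17+1=35,  q_1=2·1+0=2
a_2=1:  p_2=1·35+17=52,  q_2=1·2+1=3
a_3=1:  p_3=1·52+35=87,  q_3=1·3+2=5
…
a_11=4:  p_11=4·107675+36581=467281,  q_11=4·6196+2105=26889
…
a_14=1:  p_14=1·1042237+574956=1617193,  q_14=1·59974+33085=93059
a_15=2:  p_15=2·1617193+1042237=4276623,  q_15=2·93059+59974=246092
fundamental: x₁=4276623, y₁=246092  (since 18289504284129 − 302·60561272464 = 1)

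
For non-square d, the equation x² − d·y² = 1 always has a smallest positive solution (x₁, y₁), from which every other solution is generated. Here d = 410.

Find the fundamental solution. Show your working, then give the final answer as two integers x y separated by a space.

81 4

d=410: √d = [20; 4,40] (ℓ=2, even), read p_1/q_1
a_0=20:  p_0=20·1+0=20,  q_0=20·0+1=1
a_1=4:  p_1=4·20+1=81,  q_1=4·1+0=4
fundamental: x₁=81, y₁=4  (since 6561 − 410·16 = 1)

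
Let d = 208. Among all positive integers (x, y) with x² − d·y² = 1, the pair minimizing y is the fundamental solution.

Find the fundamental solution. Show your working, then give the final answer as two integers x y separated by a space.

649 45

d=208: √d = [14; 2,2,1,2,2,28] (ℓ=6, even), read p_5/q_5
i=0: a=14 ⇒ p=14, q=1
i=1: a=2 ⇒ p=29, q=2
…
i=4: a=2 ⇒ p=274, q=19
i=5: a=2 ⇒ p=649, q=45
(x₁, y₁) = (649, 45);  649² − 208·45² = 1 ✓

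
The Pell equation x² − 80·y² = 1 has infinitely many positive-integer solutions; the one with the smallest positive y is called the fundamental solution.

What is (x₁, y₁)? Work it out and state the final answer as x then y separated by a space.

d=80: √d = [8; 1,16] (ℓ=2, even), read p_1/q_1
k=0  a_k=8  p_k/q_k = 8/1
k=1  a_k=1  p_k/q_k = 9/1
(x₁, y₁) = (9, 1);  9² − 80·1² = 1 ✓

9 1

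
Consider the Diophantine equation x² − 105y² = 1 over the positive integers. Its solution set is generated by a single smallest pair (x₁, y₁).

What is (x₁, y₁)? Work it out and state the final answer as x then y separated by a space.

41 4

√105 → a₀=10, period (4,20); ℓ=2 even so k=1
step 0: (10, 1)  from 10·(1,0) + (0,1)
step 1: (41, 4)  from 4·(10,1) + (1,0)
(x₁, y₁) = (41, 4);  41² − 105·4² = 1 ✓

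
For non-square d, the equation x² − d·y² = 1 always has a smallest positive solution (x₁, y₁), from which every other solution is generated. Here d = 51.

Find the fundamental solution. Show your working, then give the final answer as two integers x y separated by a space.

50 7

d=51: √d = [7; 7,14] (ℓ=2, even), read p_1/q_1
a_0=7:  p_0=7·1+0=7,  q_0=7·0+1=1
a_1=7:  p_1=7·7+1=50,  q_1=7·1+0=7
→ (50, 7).  Check: 50²=2500, 51·7²=2499, difference 1.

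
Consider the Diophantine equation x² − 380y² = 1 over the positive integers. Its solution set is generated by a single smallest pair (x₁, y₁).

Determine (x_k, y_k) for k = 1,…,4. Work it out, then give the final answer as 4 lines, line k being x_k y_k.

39 2
3041 156
237159 12166
18495361 948792

√380 = [19; 2,38, …], period ℓ=2 (even) → k=1
step 0: (19, 1)  from 19·(1,0) + (0,1)
step 1: (39, 2)  from 2·(19,1) + (1,0)
(x₁, y₁) = (39, 2);  39² − 380·2² = 1 ✓
(39+2√380)^2 = 3041 + 156√380
(39+2√380)^3 = 237159 + 12166√380
(39+2√380)^4 = 18495361 + 948792√380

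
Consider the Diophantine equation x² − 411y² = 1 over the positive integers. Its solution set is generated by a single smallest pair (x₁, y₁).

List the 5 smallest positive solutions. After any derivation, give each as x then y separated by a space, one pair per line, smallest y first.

49730 2453
4946145799 243975380
491943661118810 24265791292347
48928716529930696801 2413475601692857240
4866450145574963442708650 240044283320105789798053

[20; 3,1,1,1,19,1,1,1,3,40] for √411; ℓ=10 ⇒ convergent index 9
i=0: a=20 ⇒ p=20, q=1
…
i=8: a=1 ⇒ p=13583, q=670
i=9: a=3 ⇒ p=49730, q=2453
fundamental: x₁=49730, y₁=2453  (since 2473072900 − 411·6017209 = 1)
n=2: (49730,2453)∘(49730,2453) = (49730·49730+411·2453·2453, 49730·2453+2453·49730) = (4946145799,243975380)
n=3: (4946145799,243975380)∘(49730,2453) = (49730·4946145799+411·2453·243975380, 49730·243975380+2453·4946145799) = (491943661118810,24265791292347)
n=4: (491943661118810,24265791292347)∘(49730,2453) = (49730·491943661118810+411·2453·24265791292347, 49730·24265791292347+2453·491943661118810) = (48928716529930696801,2413475601692857240)
n=5: (48928716529930696801,2413475601692857240)∘(49730,2453) = (49730·48928716529930696801+411·2453·2413475601692857240, 49730·2413475601692857240+2453·48928716529930696801) = (4866450145574963442708650,240044283320105789798053)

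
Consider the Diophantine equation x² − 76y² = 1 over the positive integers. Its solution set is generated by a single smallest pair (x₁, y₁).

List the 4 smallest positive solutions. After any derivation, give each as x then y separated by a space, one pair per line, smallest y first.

√76 = [8; 1,2,1,1,5,4,5,1,1,2,1,16, …], period ℓ=12 (even) → k=11
k=0  a_k=8  p_k/q_k = 8/1
k=1  a_k=1  p_k/q_k = 9/1
…
k=3  a_k=1  p_k/q_k = 35/4
k=4  a_k=1  p_k/q_k = 61/7
…
k=7  a_k=5  p_k/q_k = 7445/854
k=8  a_k=1  p_k/q_k = 8866/1017
…
k=10  a_k=2  p_k/q_k = 41488/4759
k=11  a_k=1  p_k/q_k = 57799/6630
→ (57799, 6630).  Check: 57799²=3340724401, 76·6630²=3340724400, difference 1.
n=2: (57799,6630)∘(57799,6630) = (57799·57799+76·6630·6630, 57799·6630+6630·57799) = (6681448801,766414740)
n=3: (6681448801,766414740)∘(57799,6630) = (57799·6681448801+76·6630·766414740, 57799·766414740+6630·6681448801) = (772362118440199,88596011107890)
n=4: (772362118440199,88596011107890)∘(57799,6630) = (57799·772362118440199+76·6630·88596011107890, 57799·88596011107890+6630·772362118440199) = (89283516160768675201,10241521691283453480)

57799 6630
6681448801 766414740
772362118440199 88596011107890
89283516160768675201 10241521691283453480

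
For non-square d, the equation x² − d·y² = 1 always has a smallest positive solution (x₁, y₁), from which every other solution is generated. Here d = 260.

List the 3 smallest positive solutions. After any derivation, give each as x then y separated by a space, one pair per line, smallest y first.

129 8
33281 2064
8586369 532504

√260 = [16; 8,32, …], period ℓ=2 (even) → k=1
step 0: (16, 1)  from 16·(1,0) + (0,1)
step 1: (129, 8)  from 8·(16,1) + (1,0)
→ (129, 8).  Check: 129²=16641, 260·8²=16640, difference 1.
k=2:  x_2 = 129·129+260·8·8 = 33281,  y_2 = 129·8+8·129 = 2064
k=3:  x_3 = 129·33281+260·8·2064 = 8586369,  y_3 = 129·2064+8·33281 = 532504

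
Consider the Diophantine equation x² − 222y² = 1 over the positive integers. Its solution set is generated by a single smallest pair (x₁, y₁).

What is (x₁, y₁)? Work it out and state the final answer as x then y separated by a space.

d=222: √d = [14; 1,8,1,28] (ℓ=4, even), read p_3/q_3
step 0: (14, 1)  from 14·(1,0) + (0,1)
…
step 2: (134, 9)  from 8·(15,1) + (14,1)
step 3: (149, 10)  from 1·(134,9) + (15,1)
fundamental: x₁=149, y₁=10  (since 22201 − 222·100 = 1)

149 10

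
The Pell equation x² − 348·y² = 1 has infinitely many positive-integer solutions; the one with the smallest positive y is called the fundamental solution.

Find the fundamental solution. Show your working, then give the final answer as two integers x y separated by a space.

d=348: √d = [18; 1,1,1,8,1,1,1,36] (ℓ=8, even), read p_7/q_7
step 0: (18, 1)  from 18·(1,0) + (0,1)
…
step 3: (56, 3)  from 1·(37,2) + (19,1)
step 4: (485, 26)  from 8·(56,3) + (37,2)
step 5: (541, 29)  from 1·(485,26) + (56,3)
step 6: (1026, 55)  from 1·(541,29) + (485,26)
step 7: (1567, 84)  from 1·(1026,55) + (541,29)
fundamental: x₁=1567, y₁=84  (since 2455489 − 348·7056 = 1)

1567 84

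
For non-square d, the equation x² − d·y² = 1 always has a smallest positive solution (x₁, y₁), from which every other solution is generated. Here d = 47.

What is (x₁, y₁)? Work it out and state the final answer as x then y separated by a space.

d=47: √d = [6; 1,5,1,12] (ℓ=4, even), read p_3/q_3
k=0  a_k=6  p_k/q_k = 6/1
…
k=2  a_k=5  p_k/q_k = 41/6
k=3  a_k=1  p_k/q_k = 48/7
fundamental: x₁=48, y₁=7  (since 2304 − 47·49 = 1)

48 7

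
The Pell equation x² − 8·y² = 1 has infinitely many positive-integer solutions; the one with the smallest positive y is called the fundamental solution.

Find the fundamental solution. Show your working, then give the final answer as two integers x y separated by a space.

3 1

√8 = [2; 1,4, …], period ℓ=2 (even) → k=1
step 0: (2, 1)  from 2·(1,0) + (0,1)
step 1: (3, 1)  from 1·(2,1) + (1,0)
fundamental: x₁=3, y₁=1  (since 9 − 8·1 = 1)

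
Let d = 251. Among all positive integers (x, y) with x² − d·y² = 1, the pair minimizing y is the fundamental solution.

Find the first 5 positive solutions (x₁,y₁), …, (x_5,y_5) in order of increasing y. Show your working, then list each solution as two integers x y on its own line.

[15; 1,5,2,1,2,…,5,1,30] for √251; ℓ=14 ⇒ convergent index 13
step 0: (15, 1)  from 15·(1,0) + (0,1)
step 1: (16, 1)  from 1·(15,1) + (1,0)
step 2: (95, 6)  from 5·(16,1) + (15,1)
…
step 4: (301, 19)  from 1·(206,13) + (95,6)
step 5: (808, 51)  from 2·(301,19) + (206,13)
step 6: (1917, 121)  from 2·(808,51) + (301,19)
…
step 9: (151649, 9572)  from 2·(61043,3853) + (29563,1866)
…
step 11: (577033, 36422)  from 2·(212692,13425) + (151649,9572)
step 12: (3097857, 195535)  from 5·(577033,36422) + (212692,13425)
step 13: (3674890, 231957)  from 1·(3097857,195535) + (577033,36422)
(x₁, y₁) = (3674890, 231957);  3674890² − 251·231957² = 1 ✓
(3674890+231957√251)^2 = 27009633024199 + 1704832919460√251
(3674890+231957√251)^3 = 198514860608593651330 + 12530146894788486843√251
(3674890+231957√251)^4 = 1459040552203802437039183201 + 92093823044376819996025080√251
(3674890+231957√251)^5 = 10723627069776264560841239313394450 + 676869338735087333923490423995557√251

3674890 231957
27009633024199 1704832919460
198514860608593651330 12530146894788486843
1459040552203802437039183201 92093823044376819996025080
10723627069776264560841239313394450 676869338735087333923490423995557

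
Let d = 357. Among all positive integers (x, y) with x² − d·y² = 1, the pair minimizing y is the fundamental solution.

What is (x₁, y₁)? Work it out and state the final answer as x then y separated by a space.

[18; 1,8,2,8,1,36] for √357; ℓ=6 ⇒ convergent index 5
k=0  a_k=18  p_k/q_k = 18/1
k=1  a_k=1  p_k/q_k = 19/1
…
k=3  a_k=2  p_k/q_k = 359/19
k=4  a_k=8  p_k/q_k = 3042/161
k=5  a_k=1  p_k/q_k = 3401/180
fundamental: x₁=3401, y₁=180  (since 11566801 − 357·32400 = 1)

3401 180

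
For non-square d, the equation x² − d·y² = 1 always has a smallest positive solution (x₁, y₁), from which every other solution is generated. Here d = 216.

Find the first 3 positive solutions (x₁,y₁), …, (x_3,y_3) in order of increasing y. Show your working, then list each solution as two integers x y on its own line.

√216 = [14; 1,2,3,2,1,28, …], period ℓ=6 (even) → k=5
step 0: (14, 1)  from 14·(1,0) + (0,1)
step 1: (15, 1)  from 1·(14,1) + (1,0)
step 2: (44, 3)  from 2·(15,1) + (14,1)
step 3: (147, 10)  from 3·(44,3) + (15,1)
step 4: (338, 23)  from 2·(147,10) + (44,3)
step 5: (485, 33)  from 1·(338,23) + (147,10)
fundamental: x₁=485, y₁=33  (since 235225 − 216·1089 = 1)
n=2: (485,33)∘(485,33) = (485·485+216·33·33, 485·33+33·485) = (470449,32010)
n=3: (470449,32010)∘(485,33) = (485·470449+216·33·32010, 485·32010+33·470449) = (456335045,31049667)

485 33
470449 32010
456335045 31049667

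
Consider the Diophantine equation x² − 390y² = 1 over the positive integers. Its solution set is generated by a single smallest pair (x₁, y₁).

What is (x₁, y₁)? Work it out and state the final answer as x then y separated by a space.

79 4

√390 → a₀=19, period (1,2,1,38); ℓ=4 even so k=3
k=0  a_k=19  p_k/q_k = 19/1
…
k=2  a_k=2  p_k/q_k = 59/3
k=3  a_k=1  p_k/q_k = 79/4
fundamental: x₁=79, y₁=4  (since 6241 − 390·16 = 1)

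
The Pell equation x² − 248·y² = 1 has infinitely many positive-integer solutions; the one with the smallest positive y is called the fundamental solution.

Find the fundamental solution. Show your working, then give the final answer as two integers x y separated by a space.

63 4

d=248: √d = [15; 1,2,1,30] (ℓ=4, even), read p_3/q_3
k=0  a_k=15  p_k/q_k = 15/1
…
k=2  a_k=2  p_k/q_k = 47/3
k=3  a_k=1  p_k/q_k = 63/4
(x₁, y₁) = (63, 4);  63² − 248·4² = 1 ✓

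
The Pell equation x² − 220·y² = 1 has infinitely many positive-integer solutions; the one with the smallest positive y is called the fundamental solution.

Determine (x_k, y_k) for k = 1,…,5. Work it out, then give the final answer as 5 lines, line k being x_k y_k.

√220 → a₀=14, period (1,4,1,28); ℓ=4 even so k=3
k=0  a_k=14  p_k/q_k = 14/1
k=1  a_k=1  p_k/q_k = 15/1
k=2  a_k=4  p_k/q_k = 74/5
k=3  a_k=1  p_k/q_k = 89/6
(x₁, y₁) = (89, 6);  89² − 220·6² = 1 ✓
(89+6√220)^2 = 15841 + 1068√220
(89+6√220)^3 = 2819609 + 190098√220
(89+6√220)^4 = 501874561 + 33836376√220
(89+6√220)^5 = 89330852249 + 6022684830√220

89 6
15841 1068
2819609 190098
501874561 33836376
89330852249 6022684830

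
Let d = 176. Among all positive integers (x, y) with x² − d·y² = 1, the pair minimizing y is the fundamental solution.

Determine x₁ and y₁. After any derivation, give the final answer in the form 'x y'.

199 15

√176 = [13; 3,1,3,26, …], period ℓ=4 (even) → k=3
k=0  a_k=13  p_k/q_k = 13/1
…
k=2  a_k=1  p_k/q_k = 53/4
k=3  a_k=3  p_k/q_k = 199/15
(x₁, y₁) = (199, 15);  199² − 176·15² = 1 ✓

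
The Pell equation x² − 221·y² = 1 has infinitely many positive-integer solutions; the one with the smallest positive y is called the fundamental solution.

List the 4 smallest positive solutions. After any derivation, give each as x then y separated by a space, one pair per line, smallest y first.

[14; 1,6,2,6,1,28] for √221; ℓ=6 ⇒ convergent index 5
a_0=14:  p_0=14·1+0=14,  q_0=14·0+1=1
…
a_3=2:  p_3=2·104+15=223,  q_3=2·7+1=15
a_4=6:  p_4=6·223+104=1442,  q_4=6·15+7=97
a_5=1:  p_5=1·1442+223=1665,  q_5=1·97+15=112
(x₁, y₁) = (1665, 112);  1665² − 221·112² = 1 ✓
(x_2, y_2) = (1665·1665 + 221·112·112, 1665·112 + 112·1665) = (5544449, 372960)
(x_3, y_3) = (1665·5544449 + 221·112·372960, 1665·372960 + 112·5544449) = (18463013505, 1241956688)
(x_4, y_4) = (1665·18463013505 + 221·112·1241956688, 1665·1241956688 + 112·18463013505) = (61481829427201, 4135715398080)

1665 112
5544449 372960
18463013505 1241956688
61481829427201 4135715398080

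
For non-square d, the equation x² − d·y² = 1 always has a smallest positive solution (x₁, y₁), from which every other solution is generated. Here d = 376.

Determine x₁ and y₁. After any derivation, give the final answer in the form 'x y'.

2143295 110532

d=376: √d = [19; 2,1,1,3,1,…,1,2,38] (ℓ=16, even), read p_15/q_15
a_0=19:  p_0=19·1+0=19,  q_0=19·0+1=1
a_1=2:  p_1=2·19+1=39,  q_1=2·1+0=2
a_2=1:  p_2=1·39+19=58,  q_2=1·2+1=3
a_3=1:  p_3=1·58+39=97,  q_3=1·3+2=5
…
a_5=1:  p_5=1·349+97=446,  q_5=1·18+5=23
…
a_7=2:  p_7=2·1241+446=2928,  q_7=2·64+23=151
a_8=4:  p_8=4·2928+1241=12953,  q_8=4·151+64=668
a_9=2:  p_9=2·12953+2928=28834,  q_9=2·668+151=1487
…
a_11=1:  p_11=1·70621+28834=99455,  q_11=1·3642+1487=5129
a_12=3:  p_12=3·99455+70621=368986,  q_12=3·5129+3642=19029
…
a_14=1:  p_14=1·468441+368986=837427,  q_14=1·24158+19029=43187
a_15=2:  p_15=2·837427+468441=2143295,  q_15=2·43187+24158=110532
fundamental: x₁=2143295, y₁=110532  (since 4593713457025 − 376·12217323024 = 1)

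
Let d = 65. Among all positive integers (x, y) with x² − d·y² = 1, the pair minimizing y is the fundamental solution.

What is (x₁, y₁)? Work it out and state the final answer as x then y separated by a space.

√65 = [8; 16, …], period ℓ=1 (odd) → k=1
k=0  a_k=8  p_k/q_k = 8/1
k=1  a_k=16  p_k/q_k = 129/16
→ (129, 16).  Check: 129²=16641, 65·16²=16640, difference 1.

129 16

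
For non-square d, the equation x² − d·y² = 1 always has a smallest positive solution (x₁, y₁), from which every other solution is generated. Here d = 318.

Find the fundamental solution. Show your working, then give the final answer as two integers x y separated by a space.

107 6

d=318: √d = [17; 1,4,1,34] (ℓ=4, even), read p_3/q_3
step 0: (17, 1)  from 17·(1,0) + (0,1)
…
step 2: (89, 5)  from 4·(18,1) + (17,1)
step 3: (107, 6)  from 1·(89,5) + (18,1)
(x₁, y₁) = (107, 6);  107² − 318·6² = 1 ✓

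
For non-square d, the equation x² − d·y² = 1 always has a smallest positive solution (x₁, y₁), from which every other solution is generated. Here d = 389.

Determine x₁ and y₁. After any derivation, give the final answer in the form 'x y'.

√389 → a₀=19, period (1,2,1,1,1,1,2,1,38); ℓ=9 odd so k=17
step 0: (19, 1)  from 19·(1,0) + (0,1)
step 1: (20, 1)  from 1·(19,1) + (1,0)
step 2: (59, 3)  from 2·(20,1) + (19,1)
step 3: (79, 4)  from 1·(59,3) + (20,1)
step 4: (138, 7)  from 1·(79,4) + (59,3)
…
step 7: (927, 47)  from 2·(355,18) + (217,11)
step 8: (1282, 65)  from 1·(927,47) + (355,18)
step 9: (49643, 2517)  from 38·(1282,65) + (927,47)
step 10: (50925, 2582)  from 1·(49643,2517) + (1282,65)
step 11: (151493, 7681)  from 2·(50925,2582) + (49643,2517)
step 12: (202418, 10263)  from 1·(151493,7681) + (50925,2582)
step 13: (353911, 17944)  from 1·(202418,10263) + (151493,7681)
step 14: (556329, 28207)  from 1·(353911,17944) + (202418,10263)
step 15: (910240, 46151)  from 1·(556329,28207) + (353911,17944)
step 16: (2376809, 120509)  from 2·(910240,46151) + (556329,28207)
step 17: (3287049, 166660)  from 1·(2376809,120509) + (910240,46151)
→ (3287049, 166660).  Check: 3287049²=10804691128401, 389·166660²=10804691128400, difference 1.

3287049 166660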